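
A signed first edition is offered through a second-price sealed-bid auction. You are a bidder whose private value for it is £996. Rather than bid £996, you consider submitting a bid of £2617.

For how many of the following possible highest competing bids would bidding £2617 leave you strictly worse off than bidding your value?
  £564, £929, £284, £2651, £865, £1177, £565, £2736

1

The deviation hurts exactly when the highest competing bid lies strictly between £996 and £2617 — overbidding then wins at a price above your value.
£564: below both → same outcome either way.
£929: below both → same outcome either way.
£284: below both → same outcome either way.
£2651: above both → same outcome either way.
£865: below both → same outcome either way.
£1177: inside the interval → strictly worse (loss £181).
£565: below both → same outcome either way.
£2736: above both → same outcome either way.
Count: 1.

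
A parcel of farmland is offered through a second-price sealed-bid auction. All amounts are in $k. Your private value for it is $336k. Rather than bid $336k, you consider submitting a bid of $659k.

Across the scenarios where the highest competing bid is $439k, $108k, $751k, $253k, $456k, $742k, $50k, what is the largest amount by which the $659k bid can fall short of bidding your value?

$439k: truthful gives $0k, deviation gives −$103k → loss $103k.
$108k: same outcome either way → loss $0k.
$751k: same outcome either way → loss $0k.
$253k: same outcome either way → loss $0k.
$456k: truthful gives $0k, deviation gives −$120k → loss $120k.
$742k: same outcome either way → loss $0k.
$50k: same outcome either way → loss $0k.
Maximum loss: $120k.

$120k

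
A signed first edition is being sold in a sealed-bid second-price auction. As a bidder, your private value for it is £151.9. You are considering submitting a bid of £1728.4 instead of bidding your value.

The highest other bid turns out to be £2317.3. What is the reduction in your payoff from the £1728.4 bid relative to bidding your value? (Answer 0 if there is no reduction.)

£0

Bidding your value £151.9: you lose (since £151.9 < £2317.3). Payoff £0.
Bidding £1728.4: you lose. Payoff £0.
Difference = £0 − £0 = £0; both bids lead to the same outcome because the competing bid is above both your value and your alternative bid.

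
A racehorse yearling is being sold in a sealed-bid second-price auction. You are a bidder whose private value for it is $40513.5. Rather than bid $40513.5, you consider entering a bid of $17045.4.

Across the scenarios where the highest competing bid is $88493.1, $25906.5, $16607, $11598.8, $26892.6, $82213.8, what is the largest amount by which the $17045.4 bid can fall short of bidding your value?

$14607

$88493.1: same outcome either way → loss $0.
$25906.5: truthful gives $14607, deviation gives $0 → loss $14607.
$16607: same outcome either way → loss $0.
$11598.8: same outcome either way → loss $0.
$26892.6: truthful gives $13620.9, deviation gives $0 → loss $13620.9.
$82213.8: same outcome either way → loss $0.
Maximum loss: $14607.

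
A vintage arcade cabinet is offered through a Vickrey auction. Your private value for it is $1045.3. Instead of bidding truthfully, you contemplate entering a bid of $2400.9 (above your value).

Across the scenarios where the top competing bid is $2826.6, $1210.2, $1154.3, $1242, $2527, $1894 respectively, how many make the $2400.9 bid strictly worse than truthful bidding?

The deviation hurts exactly when the highest competing bid lies strictly between $1045.3 and $2400.9 — overbidding then wins at a price above your value.
$2826.6: above both → same outcome either way.
$1210.2: inside the interval → strictly worse (loss $164.9).
$1154.3: inside the interval → strictly worse (loss $109).
$1242: inside the interval → strictly worse (loss $196.7).
$2527: above both → same outcome either way.
$1894: inside the interval → strictly worse (loss $848.7).
Count: 4.

4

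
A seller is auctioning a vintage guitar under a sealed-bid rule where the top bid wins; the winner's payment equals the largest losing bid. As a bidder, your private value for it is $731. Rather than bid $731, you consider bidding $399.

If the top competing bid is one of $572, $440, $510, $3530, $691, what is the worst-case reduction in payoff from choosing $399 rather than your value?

$572: truthful gives $159, deviation gives $0 → loss $159.
$440: truthful gives $291, deviation gives $0 → loss $291.
$510: truthful gives $221, deviation gives $0 → loss $221.
$3530: same outcome either way → loss $0.
$691: truthful gives $40, deviation gives $0 → loss $40.
Maximum loss: $291.

$291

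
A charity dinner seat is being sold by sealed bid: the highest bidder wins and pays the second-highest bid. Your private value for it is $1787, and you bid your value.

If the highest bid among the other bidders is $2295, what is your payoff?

$0

Your bid $1787 is below the highest competing bid $2295, so you lose.
A losing bidder pays nothing and receives nothing: payoff = $0.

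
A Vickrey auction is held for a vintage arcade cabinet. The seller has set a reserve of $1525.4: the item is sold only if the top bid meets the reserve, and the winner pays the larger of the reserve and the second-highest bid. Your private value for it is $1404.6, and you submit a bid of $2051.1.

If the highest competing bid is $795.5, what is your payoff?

−$120.8

Your bid $2051.1 is the highest and exceeds the reserve.
Price = max(second-highest bid, reserve) = max($795.5, $1525.4) = $1525.4.
Payoff = $1404.6 − $1525.4 = −$120.8.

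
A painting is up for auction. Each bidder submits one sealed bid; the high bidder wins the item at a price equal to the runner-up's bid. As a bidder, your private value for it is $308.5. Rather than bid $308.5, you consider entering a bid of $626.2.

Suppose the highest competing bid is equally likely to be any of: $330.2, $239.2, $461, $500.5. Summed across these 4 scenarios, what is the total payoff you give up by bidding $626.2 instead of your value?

The deviation costs you only when the competing bid falls strictly between $308.5 and $626.2; elsewhere both bids give the same outcome.
$330.2: truthful payoff $0, deviation payoff −$21.7 → loss $21.7.
$239.2: outcomes coincide → loss $0.
$461: truthful payoff $0, deviation payoff −$152.5 → loss $152.5.
$500.5: truthful payoff $0, deviation payoff −$192 → loss $192.
Total loss = $21.7 + $152.5 + $192 = $366.2.

$366.2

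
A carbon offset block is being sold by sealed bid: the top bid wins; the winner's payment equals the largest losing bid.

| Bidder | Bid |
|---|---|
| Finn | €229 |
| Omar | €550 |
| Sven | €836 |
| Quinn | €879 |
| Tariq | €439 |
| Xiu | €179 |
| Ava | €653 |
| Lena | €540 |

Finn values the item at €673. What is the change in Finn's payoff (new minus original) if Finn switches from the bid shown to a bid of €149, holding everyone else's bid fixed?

The highest bid among the other bidders is €879; Finn's bid doesn't change that.
Original bid €229: Finn is not highest (top rival bid is €879); payoff €0.
Alternative bid €149: Finn is not highest (top rival bid is €879); payoff €0.
Change in payoff = €0 − (€0) = €0.

€0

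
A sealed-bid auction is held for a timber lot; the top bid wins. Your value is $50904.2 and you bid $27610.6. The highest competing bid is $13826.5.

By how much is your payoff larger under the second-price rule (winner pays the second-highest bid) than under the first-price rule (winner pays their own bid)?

$13784.1

You have the highest bid, so you win under either rule.
Second-price: pay $13826.5 → payoff $37077.7.
First-price: pay your own bid $27610.6 → payoff $23293.6.
Difference = $37077.7 − ($23293.6) = $13784.1.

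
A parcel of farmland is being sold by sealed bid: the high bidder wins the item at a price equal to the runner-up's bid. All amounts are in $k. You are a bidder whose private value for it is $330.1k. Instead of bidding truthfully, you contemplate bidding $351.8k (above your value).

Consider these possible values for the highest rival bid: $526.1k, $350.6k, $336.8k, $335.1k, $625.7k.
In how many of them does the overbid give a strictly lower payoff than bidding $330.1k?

The deviation hurts exactly when the highest competing bid lies strictly between $330.1k and $351.8k — overbidding then wins at a price above your value.
$526.1k: above both → same outcome either way.
$350.6k: inside the interval → strictly worse (loss $20.5k).
$336.8k: inside the interval → strictly worse (loss $6.7k).
$335.1k: inside the interval → strictly worse (loss $5k).
$625.7k: above both → same outcome either way.
Count: 3.

3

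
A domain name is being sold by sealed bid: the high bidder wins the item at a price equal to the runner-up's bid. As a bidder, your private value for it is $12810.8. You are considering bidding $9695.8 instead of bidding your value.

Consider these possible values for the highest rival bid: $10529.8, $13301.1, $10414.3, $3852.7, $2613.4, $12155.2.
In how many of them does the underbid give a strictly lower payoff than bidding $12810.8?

3

The deviation hurts exactly when the highest competing bid lies strictly between $9695.8 and $12810.8 — underbidding then forfeits a profitable win.
$10529.8: inside the interval → strictly worse (loss $2281).
$13301.1: above both → same outcome either way.
$10414.3: inside the interval → strictly worse (loss $2396.5).
$3852.7: below both → same outcome either way.
$2613.4: below both → same outcome either way.
$12155.2: inside the interval → strictly worse (loss $655.6).
Count: 3.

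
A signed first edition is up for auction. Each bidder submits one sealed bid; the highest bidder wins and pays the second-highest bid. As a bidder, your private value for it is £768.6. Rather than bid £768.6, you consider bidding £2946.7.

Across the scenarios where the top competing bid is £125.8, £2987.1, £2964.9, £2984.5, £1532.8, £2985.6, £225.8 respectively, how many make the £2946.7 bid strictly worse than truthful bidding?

1

The deviation hurts exactly when the highest competing bid lies strictly between £768.6 and £2946.7 — overbidding then wins at a price above your value.
£125.8: below both → same outcome either way.
£2987.1: above both → same outcome either way.
£2964.9: above both → same outcome either way.
£2984.5: above both → same outcome either way.
£1532.8: inside the interval → strictly worse (loss £764.2).
£2985.6: above both → same outcome either way.
£225.8: below both → same outcome either way.
Count: 1.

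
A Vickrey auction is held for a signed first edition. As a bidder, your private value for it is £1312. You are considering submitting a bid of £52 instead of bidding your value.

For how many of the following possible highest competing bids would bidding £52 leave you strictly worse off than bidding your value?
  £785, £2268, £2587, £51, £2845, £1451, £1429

1

The deviation hurts exactly when the highest competing bid lies strictly between £52 and £1312 — underbidding then forfeits a profitable win.
£785: inside the interval → strictly worse (loss £527).
£2268: above both → same outcome either way.
£2587: above both → same outcome either way.
£51: below both → same outcome either way.
£2845: above both → same outcome either way.
£1451: above both → same outcome either way.
£1429: above both → same outcome either way.
Count: 1.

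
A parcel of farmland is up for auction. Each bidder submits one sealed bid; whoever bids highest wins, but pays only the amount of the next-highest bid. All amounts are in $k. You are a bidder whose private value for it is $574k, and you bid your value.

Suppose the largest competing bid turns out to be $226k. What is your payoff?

Your bid $574k exceeds the highest competing bid $226k, so you win.
In a second-price auction the winner pays the second-highest bid, $226k.
Payoff = value − price = $574k − $226k = $348k.

$348k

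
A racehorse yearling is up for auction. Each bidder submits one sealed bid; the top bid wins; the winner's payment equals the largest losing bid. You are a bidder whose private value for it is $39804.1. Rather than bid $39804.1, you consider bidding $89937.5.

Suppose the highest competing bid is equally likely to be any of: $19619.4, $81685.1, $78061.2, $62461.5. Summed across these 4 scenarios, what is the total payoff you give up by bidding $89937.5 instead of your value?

The deviation costs you only when the competing bid falls strictly between $39804.1 and $89937.5; elsewhere both bids give the same outcome.
$19619.4: outcomes coincide → loss $0.
$81685.1: truthful payoff $0, deviation payoff −$41881 → loss $41881.
$78061.2: truthful payoff $0, deviation payoff −$38257.1 → loss $38257.1.
$62461.5: truthful payoff $0, deviation payoff −$22657.4 → loss $22657.4.
Total loss = $41881 + $38257.1 + $22657.4 = $102795.5.
Because the price is fixed by the runner-up's bid, deviating from your value can only change a good outcome into a bad one — never the reverse.

$102795.5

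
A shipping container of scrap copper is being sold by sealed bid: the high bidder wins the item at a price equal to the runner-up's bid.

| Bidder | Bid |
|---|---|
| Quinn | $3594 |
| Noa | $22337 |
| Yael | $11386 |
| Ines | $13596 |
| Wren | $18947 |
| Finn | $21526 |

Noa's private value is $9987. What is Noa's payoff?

−$11539

Highest bid: Noa at $22337, so Noa wins.
Second-highest bid: Finn at $21526 — that is the price the winner pays.
Noa's payoff = value − price = $9987 − $21526 = −$11539.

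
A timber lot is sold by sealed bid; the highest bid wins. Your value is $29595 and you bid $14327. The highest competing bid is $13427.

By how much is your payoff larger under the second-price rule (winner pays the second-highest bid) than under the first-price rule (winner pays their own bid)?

$900

You have the highest bid, so you win under either rule.
Second-price: pay $13427 → payoff $16168.
First-price: pay your own bid $14327 → payoff $15268.
Difference = $16168 − ($15268) = $900.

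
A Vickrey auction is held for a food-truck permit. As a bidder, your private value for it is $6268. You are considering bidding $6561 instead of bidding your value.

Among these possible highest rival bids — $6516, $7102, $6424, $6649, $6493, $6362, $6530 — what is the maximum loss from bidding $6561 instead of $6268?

$6516: truthful gives $0, deviation gives −$248 → loss $248.
$7102: same outcome either way → loss $0.
$6424: truthful gives $0, deviation gives −$156 → loss $156.
$6649: same outcome either way → loss $0.
$6493: truthful gives $0, deviation gives −$225 → loss $225.
$6362: truthful gives $0, deviation gives −$94 → loss $94.
$6530: truthful gives $0, deviation gives −$262 → loss $262.
Maximum loss: $262.

$262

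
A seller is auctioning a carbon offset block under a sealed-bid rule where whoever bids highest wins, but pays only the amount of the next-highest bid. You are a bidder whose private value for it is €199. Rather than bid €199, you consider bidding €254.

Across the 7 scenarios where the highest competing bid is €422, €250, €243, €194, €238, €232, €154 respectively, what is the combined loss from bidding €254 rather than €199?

€167

The deviation costs you only when the competing bid falls strictly between €199 and €254; elsewhere both bids give the same outcome.
€422: outcomes coincide → loss €0.
€250: truthful payoff €0, deviation payoff −€51 → loss €51.
€243: truthful payoff €0, deviation payoff −€44 → loss €44.
€194: outcomes coincide → loss €0.
€238: truthful payoff €0, deviation payoff −€39 → loss €39.
€232: truthful payoff €0, deviation payoff −€33 → loss €33.
€154: outcomes coincide → loss €0.
Total loss = €51 + €44 + €39 + €33 = €167.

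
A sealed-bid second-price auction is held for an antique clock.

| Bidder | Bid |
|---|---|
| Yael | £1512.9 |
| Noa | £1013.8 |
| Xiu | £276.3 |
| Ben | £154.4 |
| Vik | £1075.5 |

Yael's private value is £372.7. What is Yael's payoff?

−£702.8

Highest bid: Yael at £1512.9, so Yael wins.
Second-highest bid: Vik at £1075.5 — that is the price the winner pays.
Yael's payoff = value − price = £372.7 − £1075.5 = −£702.8.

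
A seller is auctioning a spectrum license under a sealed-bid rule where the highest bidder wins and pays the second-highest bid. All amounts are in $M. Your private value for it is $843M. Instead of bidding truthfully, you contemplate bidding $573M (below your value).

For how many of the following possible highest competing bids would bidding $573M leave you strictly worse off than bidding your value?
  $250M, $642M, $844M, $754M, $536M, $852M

The deviation hurts exactly when the highest competing bid lies strictly between $573M and $843M — underbidding then forfeits a profitable win.
$250M: below both → same outcome either way.
$642M: inside the interval → strictly worse (loss $201M).
$844M: above both → same outcome either way.
$754M: inside the interval → strictly worse (loss $89M).
$536M: below both → same outcome either way.
$852M: above both → same outcome either way.
Count: 2.

2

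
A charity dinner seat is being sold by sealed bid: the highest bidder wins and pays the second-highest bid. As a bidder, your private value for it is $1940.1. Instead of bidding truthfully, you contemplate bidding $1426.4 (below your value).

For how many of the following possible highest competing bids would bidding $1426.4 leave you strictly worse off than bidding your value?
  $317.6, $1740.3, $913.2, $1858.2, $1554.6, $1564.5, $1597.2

5

The deviation hurts exactly when the highest competing bid lies strictly between $1426.4 and $1940.1 — underbidding then forfeits a profitable win.
$317.6: below both → same outcome either way.
$1740.3: inside the interval → strictly worse (loss $199.8).
$913.2: below both → same outcome either way.
$1858.2: inside the interval → strictly worse (loss $81.9).
$1554.6: inside the interval → strictly worse (loss $385.5).
$1564.5: inside the interval → strictly worse (loss $375.6).
$1597.2: inside the interval → strictly worse (loss $342.9).
Count: 5.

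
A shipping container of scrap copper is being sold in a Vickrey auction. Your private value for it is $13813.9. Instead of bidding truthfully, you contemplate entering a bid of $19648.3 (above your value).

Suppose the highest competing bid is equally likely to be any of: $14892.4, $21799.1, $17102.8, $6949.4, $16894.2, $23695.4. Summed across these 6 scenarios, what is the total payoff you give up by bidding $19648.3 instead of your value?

$7447.7

The deviation costs you only when the competing bid falls strictly between $13813.9 and $19648.3; elsewhere both bids give the same outcome.
$14892.4: truthful payoff $0, deviation payoff −$1078.5 → loss $1078.5.
$21799.1: outcomes coincide → loss $0.
$17102.8: truthful payoff $0, deviation payoff −$3288.9 → loss $3288.9.
$6949.4: outcomes coincide → loss $0.
$16894.2: truthful payoff $0, deviation payoff −$3080.3 → loss $3080.3.
$23695.4: outcomes coincide → loss $0.
Total loss = $1078.5 + $3288.9 + $3080.3 = $7447.7.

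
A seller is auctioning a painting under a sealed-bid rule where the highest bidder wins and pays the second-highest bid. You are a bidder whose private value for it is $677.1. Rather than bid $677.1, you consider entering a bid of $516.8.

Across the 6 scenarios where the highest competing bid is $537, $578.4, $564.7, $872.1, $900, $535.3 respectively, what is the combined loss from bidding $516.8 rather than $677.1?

$493

The deviation costs you only when the competing bid falls strictly between $516.8 and $677.1; elsewhere both bids give the same outcome.
$537: truthful payoff $140.1, deviation payoff $0 → loss $140.1.
$578.4: truthful payoff $98.7, deviation payoff $0 → loss $98.7.
$564.7: truthful payoff $112.4, deviation payoff $0 → loss $112.4.
$872.1: outcomes coincide → loss $0.
$900: outcomes coincide → loss $0.
$535.3: truthful payoff $141.8, deviation payoff $0 → loss $141.8.
Total loss = $140.1 + $98.7 + $112.4 + $141.8 = $493.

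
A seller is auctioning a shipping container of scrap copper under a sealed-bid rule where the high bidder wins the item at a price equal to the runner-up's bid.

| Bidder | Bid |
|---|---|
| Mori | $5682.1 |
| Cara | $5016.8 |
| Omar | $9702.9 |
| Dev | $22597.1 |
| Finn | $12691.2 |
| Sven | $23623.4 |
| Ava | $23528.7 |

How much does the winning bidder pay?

$23528.7

Highest bid: Sven at $23623.4, so Sven wins.
Second-highest bid: Ava at $23528.7 — that is the price the winner pays.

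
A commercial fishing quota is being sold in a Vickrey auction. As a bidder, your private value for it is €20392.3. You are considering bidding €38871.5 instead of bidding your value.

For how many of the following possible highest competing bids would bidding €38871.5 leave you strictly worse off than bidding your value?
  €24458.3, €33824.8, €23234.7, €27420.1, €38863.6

5

The deviation hurts exactly when the highest competing bid lies strictly between €20392.3 and €38871.5 — overbidding then wins at a price above your value.
€24458.3: inside the interval → strictly worse (loss €4066).
€33824.8: inside the interval → strictly worse (loss €13432.5).
€23234.7: inside the interval → strictly worse (loss €2842.4).
€27420.1: inside the interval → strictly worse (loss €7027.8).
€38863.6: inside the interval → strictly worse (loss €18471.3).
Count: 5.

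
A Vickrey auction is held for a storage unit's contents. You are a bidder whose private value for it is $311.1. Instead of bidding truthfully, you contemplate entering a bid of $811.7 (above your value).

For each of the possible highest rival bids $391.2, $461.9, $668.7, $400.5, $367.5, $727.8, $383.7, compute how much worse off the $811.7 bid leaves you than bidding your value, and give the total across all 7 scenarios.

$1223.6

The deviation costs you only when the competing bid falls strictly between $311.1 and $811.7; elsewhere both bids give the same outcome.
$391.2: truthful payoff $0, deviation payoff −$80.1 → loss $80.1.
$461.9: truthful payoff $0, deviation payoff −$150.8 → loss $150.8.
$668.7: truthful payoff $0, deviation payoff −$357.6 → loss $357.6.
$400.5: truthful payoff $0, deviation payoff −$89.4 → loss $89.4.
$367.5: truthful payoff $0, deviation payoff −$56.4 → loss $56.4.
$727.8: truthful payoff $0, deviation payoff −$416.7 → loss $416.7.
$383.7: truthful payoff $0, deviation payoff −$72.6 → loss $72.6.
Total loss = $80.1 + $150.8 + $357.6 + $89.4 + $56.4 + $416.7 + $72.6 = $1223.6.
In a second-price auction your bid sets only whether you win, not what you pay, so bidding your true value is weakly dominant.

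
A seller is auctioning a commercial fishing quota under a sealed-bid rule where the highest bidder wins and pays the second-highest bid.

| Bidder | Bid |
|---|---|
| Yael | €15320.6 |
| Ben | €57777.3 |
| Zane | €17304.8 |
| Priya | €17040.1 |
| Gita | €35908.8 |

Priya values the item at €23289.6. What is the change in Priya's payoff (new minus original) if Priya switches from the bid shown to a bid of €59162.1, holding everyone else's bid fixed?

−€34487.7

The highest bid among the other bidders is €57777.3; Priya's bid doesn't change that.
Original bid €17040.1: Priya is not highest (top rival bid is €57777.3); payoff €0.
Alternative bid €59162.1: Priya is highest, pays the top rival bid €57777.3; payoff €23289.6 − €57777.3 = −€34487.7.
Change in payoff = −€34487.7 − (€0) = −€34487.7.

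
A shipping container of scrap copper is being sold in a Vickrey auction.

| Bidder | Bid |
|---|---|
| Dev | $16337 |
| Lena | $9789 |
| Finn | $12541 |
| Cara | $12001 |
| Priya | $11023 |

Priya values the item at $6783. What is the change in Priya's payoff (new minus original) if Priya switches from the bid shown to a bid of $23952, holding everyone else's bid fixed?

The highest bid among the other bidders is $16337; Priya's bid doesn't change that.
Original bid $11023: Priya is not highest (top rival bid is $16337); payoff $0.
Alternative bid $23952: Priya is highest, pays the top rival bid $16337; payoff $6783 − $16337 = −$9554.
Change in payoff = −$9554 − ($0) = −$9554.

−$9554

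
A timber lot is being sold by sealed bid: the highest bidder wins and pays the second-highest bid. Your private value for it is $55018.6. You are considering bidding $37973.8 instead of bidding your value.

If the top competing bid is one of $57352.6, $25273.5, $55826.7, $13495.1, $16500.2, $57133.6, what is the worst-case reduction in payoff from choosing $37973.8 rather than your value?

$57352.6: same outcome either way → loss $0.
$25273.5: same outcome either way → loss $0.
$55826.7: same outcome either way → loss $0.
$13495.1: same outcome either way → loss $0.
$16500.2: same outcome either way → loss $0.
$57133.6: same outcome either way → loss $0.
Maximum loss: $0.

$0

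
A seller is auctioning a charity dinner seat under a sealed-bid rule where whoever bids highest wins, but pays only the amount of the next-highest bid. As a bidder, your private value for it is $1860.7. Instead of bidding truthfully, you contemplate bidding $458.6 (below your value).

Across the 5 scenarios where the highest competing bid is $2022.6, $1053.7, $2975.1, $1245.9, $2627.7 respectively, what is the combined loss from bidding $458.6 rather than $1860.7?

The deviation costs you only when the competing bid falls strictly between $458.6 and $1860.7; elsewhere both bids give the same outcome.
$2022.6: outcomes coincide → loss $0.
$1053.7: truthful payoff $807, deviation payoff $0 → loss $807.
$2975.1: outcomes coincide → loss $0.
$1245.9: truthful payoff $614.8, deviation payoff $0 → loss $614.8.
$2627.7: outcomes coincide → loss $0.
Total loss = $807 + $614.8 = $1421.8.

$1421.8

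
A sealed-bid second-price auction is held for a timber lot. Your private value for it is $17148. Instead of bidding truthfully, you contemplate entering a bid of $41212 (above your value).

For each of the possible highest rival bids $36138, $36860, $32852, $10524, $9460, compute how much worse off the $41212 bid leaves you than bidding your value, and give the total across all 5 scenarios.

The deviation costs you only when the competing bid falls strictly between $17148 and $41212; elsewhere both bids give the same outcome.
$36138: truthful payoff $0, deviation payoff −$18990 → loss $18990.
$36860: truthful payoff $0, deviation payoff −$19712 → loss $19712.
$32852: truthful payoff $0, deviation payoff −$15704 → loss $15704.
$10524: outcomes coincide → loss $0.
$9460: outcomes coincide → loss $0.
Total loss = $18990 + $19712 + $15704 = $54406.
In a second-price auction your bid sets only whether you win, not what you pay, so bidding your true value is weakly dominant.

$54406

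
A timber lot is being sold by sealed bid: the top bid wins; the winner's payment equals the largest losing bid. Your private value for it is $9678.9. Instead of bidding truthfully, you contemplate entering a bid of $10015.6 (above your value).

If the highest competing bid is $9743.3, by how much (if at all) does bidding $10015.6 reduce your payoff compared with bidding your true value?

Bidding your value $9678.9: you lose (since $9678.9 < $9743.3). Payoff $0.
Bidding $10015.6: you win and pay $9743.3. Payoff $9678.9 − $9743.3 = −$64.4.
The competing bid $9743.3 lies between your value and your inflated bid, so overbidding wins an item priced above your value.
Loss from deviating = $0 − (−$64.4) = $64.4.
Because the price is fixed by the runner-up's bid, deviating from your value can only change a good outcome into a bad one — never the reverse.

$64.4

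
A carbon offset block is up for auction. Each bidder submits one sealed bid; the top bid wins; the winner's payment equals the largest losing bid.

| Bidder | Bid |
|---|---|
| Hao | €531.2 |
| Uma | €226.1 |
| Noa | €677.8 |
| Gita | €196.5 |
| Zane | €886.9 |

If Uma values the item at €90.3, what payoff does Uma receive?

€0

Highest bid: Zane at €886.9, so Zane wins.
Second-highest bid: Noa at €677.8 — that is the price the winner pays.
Uma did not win, so Uma pays nothing and receives nothing: payoff €0.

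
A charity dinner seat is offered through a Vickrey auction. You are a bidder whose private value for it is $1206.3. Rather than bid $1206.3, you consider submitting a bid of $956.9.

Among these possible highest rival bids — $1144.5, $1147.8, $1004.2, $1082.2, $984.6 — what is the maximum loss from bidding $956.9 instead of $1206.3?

$1144.5: truthful gives $61.8, deviation gives $0 → loss $61.8.
$1147.8: truthful gives $58.5, deviation gives $0 → loss $58.5.
$1004.2: truthful gives $202.1, deviation gives $0 → loss $202.1.
$1082.2: truthful gives $124.1, deviation gives $0 → loss $124.1.
$984.6: truthful gives $221.7, deviation gives $0 → loss $221.7.
Maximum loss: $221.7.

$221.7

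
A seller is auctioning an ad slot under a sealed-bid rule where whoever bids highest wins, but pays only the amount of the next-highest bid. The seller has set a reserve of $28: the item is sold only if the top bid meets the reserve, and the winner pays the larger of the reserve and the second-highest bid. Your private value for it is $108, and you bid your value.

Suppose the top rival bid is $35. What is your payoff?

$73

Your bid $108 is the highest and exceeds the reserve.
Price = max(second-highest bid, reserve) = max($35, $28) = $35.
Payoff = $108 − $35 = $73.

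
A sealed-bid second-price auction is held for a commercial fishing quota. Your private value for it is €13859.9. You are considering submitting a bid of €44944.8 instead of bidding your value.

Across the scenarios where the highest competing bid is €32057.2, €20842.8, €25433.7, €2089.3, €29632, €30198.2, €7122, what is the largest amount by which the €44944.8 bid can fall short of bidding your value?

€18197.3

€32057.2: truthful gives €0, deviation gives −€18197.3 → loss €18197.3.
€20842.8: truthful gives €0, deviation gives −€6982.9 → loss €6982.9.
€25433.7: truthful gives €0, deviation gives −€11573.8 → loss €11573.8.
€2089.3: same outcome either way → loss €0.
€29632: truthful gives €0, deviation gives −€15772.1 → loss €15772.1.
€30198.2: truthful gives €0, deviation gives −€16338.3 → loss €16338.3.
€7122: same outcome either way → loss €0.
Maximum loss: €18197.3.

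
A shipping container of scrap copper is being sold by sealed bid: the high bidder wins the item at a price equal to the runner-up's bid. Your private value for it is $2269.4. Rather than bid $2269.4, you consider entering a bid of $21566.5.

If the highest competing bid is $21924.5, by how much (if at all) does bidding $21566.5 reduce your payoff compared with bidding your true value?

Bidding your value $2269.4: you lose (since $2269.4 < $21924.5). Payoff $0.
Bidding $21566.5: you lose. Payoff $0.
Difference = $0 − $0 = $0; both bids lead to the same outcome because the competing bid is above both your value and your alternative bid.
Because the price is fixed by the runner-up's bid, deviating from your value can only change a good outcome into a bad one — never the reverse.

$0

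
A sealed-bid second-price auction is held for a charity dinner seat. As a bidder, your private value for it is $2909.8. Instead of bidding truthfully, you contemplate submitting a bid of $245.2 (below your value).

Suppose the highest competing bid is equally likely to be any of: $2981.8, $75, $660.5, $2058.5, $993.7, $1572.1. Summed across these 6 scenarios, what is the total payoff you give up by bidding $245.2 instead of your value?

$6354.4

The deviation costs you only when the competing bid falls strictly between $245.2 and $2909.8; elsewhere both bids give the same outcome.
$2981.8: outcomes coincide → loss $0.
$75: outcomes coincide → loss $0.
$660.5: truthful payoff $2249.3, deviation payoff $0 → loss $2249.3.
$2058.5: truthful payoff $851.3, deviation payoff $0 → loss $851.3.
$993.7: truthful payoff $1916.1, deviation payoff $0 → loss $1916.1.
$1572.1: truthful payoff $1337.7, deviation payoff $0 → loss $1337.7.
Total loss = $2249.3 + $851.3 + $1916.1 + $1337.7 = $6354.4.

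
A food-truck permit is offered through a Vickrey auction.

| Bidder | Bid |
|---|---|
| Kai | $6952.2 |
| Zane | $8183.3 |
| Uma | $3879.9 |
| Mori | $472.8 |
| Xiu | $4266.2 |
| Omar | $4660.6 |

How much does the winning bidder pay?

$6952.2

Highest bid: Zane at $8183.3, so Zane wins.
Second-highest bid: Kai at $6952.2 — that is the price the winner pays.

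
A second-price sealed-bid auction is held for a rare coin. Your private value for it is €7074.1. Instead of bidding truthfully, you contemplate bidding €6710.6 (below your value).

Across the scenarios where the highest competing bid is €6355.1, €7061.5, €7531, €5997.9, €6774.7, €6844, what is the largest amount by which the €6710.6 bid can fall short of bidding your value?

€299.4

€6355.1: same outcome either way → loss €0.
€7061.5: truthful gives €12.6, deviation gives €0 → loss €12.6.
€7531: same outcome either way → loss €0.
€5997.9: same outcome either way → loss €0.
€6774.7: truthful gives €299.4, deviation gives €0 → loss €299.4.
€6844: truthful gives €230.1, deviation gives €0 → loss €230.1.
Maximum loss: €299.4.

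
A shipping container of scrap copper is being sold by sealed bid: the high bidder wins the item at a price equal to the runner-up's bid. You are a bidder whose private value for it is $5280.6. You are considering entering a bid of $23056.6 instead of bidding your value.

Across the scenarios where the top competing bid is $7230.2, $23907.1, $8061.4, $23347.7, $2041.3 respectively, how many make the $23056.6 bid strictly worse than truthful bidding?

The deviation hurts exactly when the highest competing bid lies strictly between $5280.6 and $23056.6 — overbidding then wins at a price above your value.
$7230.2: inside the interval → strictly worse (loss $1949.6).
$23907.1: above both → same outcome either way.
$8061.4: inside the interval → strictly worse (loss $2780.8).
$23347.7: above both → same outcome either way.
$2041.3: below both → same outcome either way.
Count: 2.

2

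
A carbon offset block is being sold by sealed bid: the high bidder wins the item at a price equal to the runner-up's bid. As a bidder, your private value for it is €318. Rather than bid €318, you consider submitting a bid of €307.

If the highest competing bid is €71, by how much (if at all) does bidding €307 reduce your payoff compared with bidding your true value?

Bidding your value €318: you win (since €318 > €71) and pay €71. Payoff €247.
Bidding €307: you win and pay €71. Payoff €318 − €71 = €247.
Difference = €247 − €247 = €0; both bids lead to the same outcome because the competing bid is below both your value and your alternative bid.

€0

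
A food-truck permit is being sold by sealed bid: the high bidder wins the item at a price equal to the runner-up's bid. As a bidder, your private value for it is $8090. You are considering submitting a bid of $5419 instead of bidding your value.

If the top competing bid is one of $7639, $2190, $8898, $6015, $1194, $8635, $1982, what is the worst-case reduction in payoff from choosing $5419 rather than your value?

$2075

$7639: truthful gives $451, deviation gives $0 → loss $451.
$2190: same outcome either way → loss $0.
$8898: same outcome either way → loss $0.
$6015: truthful gives $2075, deviation gives $0 → loss $2075.
$1194: same outcome either way → loss $0.
$8635: same outcome either way → loss $0.
$1982: same outcome either way → loss $0.
Maximum loss: $2075.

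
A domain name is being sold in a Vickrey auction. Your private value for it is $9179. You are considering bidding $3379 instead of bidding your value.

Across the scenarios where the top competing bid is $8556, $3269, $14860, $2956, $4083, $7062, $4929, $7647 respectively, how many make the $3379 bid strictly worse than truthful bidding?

The deviation hurts exactly when the highest competing bid lies strictly between $3379 and $9179 — underbidding then forfeits a profitable win.
$8556: inside the interval → strictly worse (loss $623).
$3269: below both → same outcome either way.
$14860: above both → same outcome either way.
$2956: below both → same outcome either way.
$4083: inside the interval → strictly worse (loss $5096).
$7062: inside the interval → strictly worse (loss $2117).
$4929: inside the interval → strictly worse (loss $4250).
$7647: inside the interval → strictly worse (loss $1532).
Count: 5.

5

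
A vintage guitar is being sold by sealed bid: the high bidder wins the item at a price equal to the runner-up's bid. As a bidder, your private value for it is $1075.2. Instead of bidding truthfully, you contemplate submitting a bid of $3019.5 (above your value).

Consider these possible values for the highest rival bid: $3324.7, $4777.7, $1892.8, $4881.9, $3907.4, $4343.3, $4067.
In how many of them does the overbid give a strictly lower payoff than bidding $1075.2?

The deviation hurts exactly when the highest competing bid lies strictly between $1075.2 and $3019.5 — overbidding then wins at a price above your value.
$3324.7: above both → same outcome either way.
$4777.7: above both → same outcome either way.
$1892.8: inside the interval → strictly worse (loss $817.6).
$4881.9: above both → same outcome either way.
$3907.4: above both → same outcome either way.
$4343.3: above both → same outcome either way.
$4067: above both → same outcome either way.
Count: 1.

1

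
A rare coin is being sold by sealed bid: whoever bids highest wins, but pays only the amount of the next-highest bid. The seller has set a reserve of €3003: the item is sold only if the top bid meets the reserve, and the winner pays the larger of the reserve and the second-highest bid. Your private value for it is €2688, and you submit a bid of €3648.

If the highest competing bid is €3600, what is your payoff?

−€912

Your bid €3648 is the highest and exceeds the reserve.
Price = max(second-highest bid, reserve) = max(€3600, €3003) = €3600.
Payoff = €2688 − €3600 = −€912.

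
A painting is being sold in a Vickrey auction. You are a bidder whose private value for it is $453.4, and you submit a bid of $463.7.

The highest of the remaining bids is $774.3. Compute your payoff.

Your bid $463.7 is below the highest competing bid $774.3, so you lose.
A losing bidder pays nothing and receives nothing: payoff = $0.

$0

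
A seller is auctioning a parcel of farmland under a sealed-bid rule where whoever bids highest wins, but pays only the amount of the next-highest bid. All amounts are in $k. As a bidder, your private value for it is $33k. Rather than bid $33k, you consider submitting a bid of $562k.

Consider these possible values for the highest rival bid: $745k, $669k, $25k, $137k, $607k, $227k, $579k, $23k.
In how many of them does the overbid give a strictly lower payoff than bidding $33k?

2

The deviation hurts exactly when the highest competing bid lies strictly between $33k and $562k — overbidding then wins at a price above your value.
$745k: above both → same outcome either way.
$669k: above both → same outcome either way.
$25k: below both → same outcome either way.
$137k: inside the interval → strictly worse (loss $104k).
$607k: above both → same outcome either way.
$227k: inside the interval → strictly worse (loss $194k).
$579k: above both → same outcome either way.
$23k: below both → same outcome either way.
Count: 2.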